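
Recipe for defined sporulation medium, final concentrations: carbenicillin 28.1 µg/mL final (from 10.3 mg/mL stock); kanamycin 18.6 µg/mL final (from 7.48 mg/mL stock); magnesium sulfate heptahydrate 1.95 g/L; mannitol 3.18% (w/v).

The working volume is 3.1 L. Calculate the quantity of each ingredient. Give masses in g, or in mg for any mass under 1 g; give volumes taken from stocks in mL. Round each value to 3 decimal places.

carbenicillin 8.457 mL; kanamycin 7.709 mL; magnesium sulfate heptahydrate 6.045 g; mannitol 98.580 g

Working volume: 3.1 L.
carbenicillin: C1V1 = C2V2 → 28.1 µg/mL × 3100 mL ÷ 10300 µg/mL = 8.457 mL
kanamycin: C1V1 = C2V2 → 18.6 µg/mL × 3100 mL ÷ 7480 µg/mL = 7.709 mL
magnesium sulfate heptahydrate: 1.95 g/L × 3.1 L = 6.045 g
mannitol: 3.18 g per 100 mL × 3100 mL ÷ 100 = 98.580 g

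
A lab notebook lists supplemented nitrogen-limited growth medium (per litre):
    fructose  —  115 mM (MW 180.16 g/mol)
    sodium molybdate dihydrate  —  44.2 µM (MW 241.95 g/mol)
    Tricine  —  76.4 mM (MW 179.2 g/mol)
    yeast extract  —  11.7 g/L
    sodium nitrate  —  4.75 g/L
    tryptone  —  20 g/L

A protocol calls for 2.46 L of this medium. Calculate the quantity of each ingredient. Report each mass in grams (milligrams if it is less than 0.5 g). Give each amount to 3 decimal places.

fructose 50.967 g; sodium molybdate dihydrate 26.308 mg; Tricine 33.680 g; yeast extract 28.782 g; sodium nitrate 11.685 g; tryptone 49.200 g

Scale factor relative to 1 L: 2.46.
fructose: 115 mmol/L × 180.16 g/mol × 2.46 L ÷ 1000 = 50.967 g
sodium molybdate dihydrate: 44.2 µmol/L × 241.95 g/mol × 2.46 L ÷ 1000 = 26.308 mg
Tricine: 76.4 mmol/L × 179.2 g/mol × 2.46 L ÷ 1000 = 33.680 g
yeast extract: 11.7 g/L × 2.46 L = 28.782 g
sodium nitrate: 4.75 g/L × 2.46 L = 11.685 g
tryptone: 20 g/L × 2.46 L = 49.200 g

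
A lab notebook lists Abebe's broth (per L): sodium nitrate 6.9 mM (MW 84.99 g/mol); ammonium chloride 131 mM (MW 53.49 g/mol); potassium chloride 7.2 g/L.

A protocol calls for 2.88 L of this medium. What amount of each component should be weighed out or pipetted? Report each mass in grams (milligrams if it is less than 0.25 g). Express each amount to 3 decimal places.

sodium nitrate 1.689 g; ammonium chloride 20.181 g; potassium chloride 20.736 g

Working volume: 2.88 L.
sodium nitrate: 6.9 mmol/L × 84.99 g/mol × 2.88 L ÷ 1000 = 1.689 g
ammonium chloride: 131 mmol/L × 53.49 g/mol × 2.88 L ÷ 1000 = 20.181 g
potassium chloride: 7.2 g/L × 2.88 L = 20.736 g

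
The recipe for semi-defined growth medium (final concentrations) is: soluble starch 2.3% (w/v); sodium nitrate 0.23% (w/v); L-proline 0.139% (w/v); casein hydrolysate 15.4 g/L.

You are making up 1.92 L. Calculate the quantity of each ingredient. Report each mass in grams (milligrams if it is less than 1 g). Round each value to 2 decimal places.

Working volume: 1.92 L.
soluble starch: 2.3% w/v = 23 g/L → 23 × 1.92 L = 44.16 g
sodium nitrate: 0.23% w/v = 2.3 g/L → 2.3 × 1.92 L = 4.42 g
L-proline: 0.139 g per 100 mL × 1920 mL ÷ 100 = 2.67 g
casein hydrolysate: 15.4 g/L × 1.92 L = 29.57 g

soluble starch 44.16 g; sodium nitrate 4.42 g; L-proline 2.67 g; casein hydrolysate 29.57 g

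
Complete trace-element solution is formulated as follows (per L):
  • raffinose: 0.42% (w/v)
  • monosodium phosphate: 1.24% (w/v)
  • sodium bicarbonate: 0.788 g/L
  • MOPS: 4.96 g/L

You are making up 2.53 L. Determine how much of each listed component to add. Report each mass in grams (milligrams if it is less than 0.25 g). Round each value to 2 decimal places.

raffinose 10.63 g; monosodium phosphate 31.37 g; sodium bicarbonate 1.99 g; MOPS 12.55 g

Scale factor relative to 1 L: 2.53.
raffinose: 0.42% w/v = 4.2 g/L → 4.2 × 2.53 L = 10.63 g
monosodium phosphate: 1.24 g per 100 mL × 2530 mL ÷ 100 = 31.37 g
sodium bicarbonate: 0.788 g/L × 2.53 L = 1.99 g
MOPS: 4.96 g/L × 2.53 L = 12.55 g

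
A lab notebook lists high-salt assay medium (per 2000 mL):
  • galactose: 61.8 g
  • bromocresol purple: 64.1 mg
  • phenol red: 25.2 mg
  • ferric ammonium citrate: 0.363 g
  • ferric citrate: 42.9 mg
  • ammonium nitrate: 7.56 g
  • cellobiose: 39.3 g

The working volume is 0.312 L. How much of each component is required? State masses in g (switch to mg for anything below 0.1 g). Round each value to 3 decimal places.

Ratio of target to recipe volume: 312 / 2000 = 0.156.
galactose: 61.8 g × (312 mL / 2000 mL) = 9.641 g
bromocresol purple: 64.1 mg × (312 mL / 2000 mL) = 10.000 mg
phenol red: 25.2 mg × (312 mL / 2000 mL) = 3.931 mg
ferric ammonium citrate: 0.363 g × (312 mL / 2000 mL) = 0.056628 g = 56.628 mg
ferric citrate: 42.9 mg × (312 mL / 2000 mL) = 6.692 mg
ammonium nitrate: 7.56 g × (312 mL / 2000 mL) = 1.179 g
cellobiose: 39.3 g × (312 mL / 2000 mL) = 6.131 g

galactose 9.641 g; bromocresol purple 10.000 mg; phenol red 3.931 mg; ferric ammonium citrate 56.628 mg; ferric citrate 6.692 mg; ammonium nitrate 1.179 g; cellobiose 6.131 g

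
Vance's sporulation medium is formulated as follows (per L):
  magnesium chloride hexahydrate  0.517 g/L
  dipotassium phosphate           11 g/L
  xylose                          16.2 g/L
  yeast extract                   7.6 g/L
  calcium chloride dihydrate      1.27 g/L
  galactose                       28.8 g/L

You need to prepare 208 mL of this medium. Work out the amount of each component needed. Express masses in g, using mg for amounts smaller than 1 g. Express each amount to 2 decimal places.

magnesium chloride hexahydrate 107.54 mg; dipotassium phosphate 2.29 g; xylose 3.37 g; yeast extract 1.58 g; calcium chloride dihydrate 264.16 mg; galactose 5.99 g

Target volume = 208 mL = 0.208 L.
magnesium chloride hexahydrate: 0.517 g/L × 0.208 L = 0.107536 g = 107.54 mg
dipotassium phosphate: 11 g/L × 0.208 L = 2.29 g
xylose: 16.2 g/L × 0.208 L = 3.37 g
yeast extract: 7.6 g/L × 0.208 L = 1.58 g
calcium chloride dihydrate: 1.27 g/L × 0.208 L = 0.26416 g = 264.16 mg
galactose: 28.8 g/L × 0.208 L = 5.99 g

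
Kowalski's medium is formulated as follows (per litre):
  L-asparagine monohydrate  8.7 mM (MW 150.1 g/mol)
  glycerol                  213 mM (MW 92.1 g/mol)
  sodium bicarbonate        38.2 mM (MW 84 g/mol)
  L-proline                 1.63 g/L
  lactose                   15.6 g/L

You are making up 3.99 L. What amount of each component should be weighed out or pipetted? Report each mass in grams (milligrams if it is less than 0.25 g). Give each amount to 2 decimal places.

Working volume: 3.99 L.
L-asparagine monohydrate: 8.7 mmol/L × 150.1 g/mol × 3.99 L ÷ 1000 = 5.21 g
glycerol: 213 mmol/L × 92.1 g/mol × 3.99 L ÷ 1000 = 78.27 g
sodium bicarbonate: 38.2 mmol/L × 84 g/mol × 3.99 L ÷ 1000 = 12.80 g
L-proline: 1.63 g/L × 3.99 L = 6.50 g
lactose: 15.6 g/L × 3.99 L = 62.24 g

L-asparagine monohydrate 5.21 g; glycerol 78.27 g; sodium bicarbonate 12.80 g; L-proline 6.50 g; lactose 62.24 g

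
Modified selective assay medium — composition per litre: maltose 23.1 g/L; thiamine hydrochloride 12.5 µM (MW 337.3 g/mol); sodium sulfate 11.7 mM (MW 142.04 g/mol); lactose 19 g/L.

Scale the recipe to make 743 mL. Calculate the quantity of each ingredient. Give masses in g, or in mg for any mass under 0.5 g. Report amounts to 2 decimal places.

Working volume: 743 mL = 0.743 L.
maltose: 23.1 g/L × 0.743 L = 17.16 g
thiamine hydrochloride: 12.5 µmol/L × 337.3 g/mol × 0.743 L ÷ 1000 = 3.13 mg
sodium sulfate: 11.7 mmol/L × 142.04 g/mol × 0.743 L ÷ 1000 = 1.23 g
lactose: 19 g/L × 0.743 L = 14.12 g

maltose 17.16 g; thiamine hydrochloride 3.13 mg; sodium sulfate 1.23 g; lactose 14.12 g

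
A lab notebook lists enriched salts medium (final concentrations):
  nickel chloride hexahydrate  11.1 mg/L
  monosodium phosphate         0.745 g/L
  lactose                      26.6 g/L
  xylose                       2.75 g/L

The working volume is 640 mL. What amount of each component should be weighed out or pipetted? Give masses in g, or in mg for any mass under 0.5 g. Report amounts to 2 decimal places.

Target volume = 640 mL = 0.64 L.
nickel chloride hexahydrate: 11.1 mg/L × 0.64 L = 7.10 mg
monosodium phosphate: 0.745 g/L × 0.64 L = 0.4768 g = 476.80 mg
lactose: 26.6 g/L × 0.64 L = 17.02 g
xylose: 2.75 g/L × 0.64 L = 1.76 g

nickel chloride hexahydrate 7.10 mg; monosodium phosphate 476.80 mg; lactose 17.02 g; xylose 1.76 g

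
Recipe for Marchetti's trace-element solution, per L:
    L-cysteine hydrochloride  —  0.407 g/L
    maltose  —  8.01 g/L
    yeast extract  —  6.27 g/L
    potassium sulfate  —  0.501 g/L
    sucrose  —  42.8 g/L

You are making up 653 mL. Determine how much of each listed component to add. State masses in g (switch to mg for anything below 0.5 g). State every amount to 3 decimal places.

L-cysteine hydrochloride 265.771 mg; maltose 5.231 g; yeast extract 4.094 g; potassium sulfate 327.153 mg; sucrose 27.948 g

Working volume: 653 mL = 0.653 L.
L-cysteine hydrochloride: 0.407 g/L × 0.653 L = 0.265771 g = 265.771 mg
maltose: 8.01 g/L × 0.653 L = 5.231 g
yeast extract: 6.27 g/L × 0.653 L = 4.094 g
potassium sulfate: 0.501 g/L × 0.653 L = 0.327153 g = 327.153 mg
sucrose: 42.8 g/L × 0.653 L = 27.948 g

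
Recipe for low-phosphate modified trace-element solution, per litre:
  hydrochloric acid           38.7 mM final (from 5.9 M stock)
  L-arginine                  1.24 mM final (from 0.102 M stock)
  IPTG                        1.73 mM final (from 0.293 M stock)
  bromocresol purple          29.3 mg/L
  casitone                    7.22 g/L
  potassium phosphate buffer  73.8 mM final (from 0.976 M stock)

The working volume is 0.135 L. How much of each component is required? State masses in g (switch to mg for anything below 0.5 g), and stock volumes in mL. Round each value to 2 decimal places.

Scale factor relative to 1 L: 0.135.
hydrochloric acid: dilute stock: 38.7 mM × 135 mL ÷ 5900 mM = 0.89 mL
L-arginine: C1V1 = C2V2 → 1.24 mM × 135 mL ÷ 102 mM = 1.64 mL
IPTG: C1V1 = C2V2 → 1.73 mM × 135 mL ÷ 293 mM = 0.80 mL
bromocresol purple: 29.3 mg/L × 0.135 L = 3.96 mg
casitone: 7.22 g/L × 0.135 L = 0.97 g
potassium phosphate buffer: C1V1 = C2V2 → 73.8 mM × 135 mL ÷ 976 mM = 10.21 mL

hydrochloric acid 0.89 mL; L-arginine 1.64 mL; IPTG 0.80 mL; bromocresol purple 3.96 mg; casitone 0.97 g; potassium phosphate buffer 10.21 mL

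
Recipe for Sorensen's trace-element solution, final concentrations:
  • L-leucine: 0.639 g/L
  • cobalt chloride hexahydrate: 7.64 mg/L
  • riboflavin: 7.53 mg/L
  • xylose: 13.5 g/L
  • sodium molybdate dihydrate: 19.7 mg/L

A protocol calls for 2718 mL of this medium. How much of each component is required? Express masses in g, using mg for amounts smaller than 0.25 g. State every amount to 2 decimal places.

L-leucine 1.74 g; cobalt chloride hexahydrate 20.77 mg; riboflavin 20.47 mg; xylose 36.69 g; sodium molybdate dihydrate 53.54 mg

Scale factor relative to 1 L: 2.718.
L-leucine: 0.639 g/L × 2.718 L = 1.74 g
cobalt chloride hexahydrate: 7.64 mg/L × 2.718 L = 20.77 mg
riboflavin: 7.53 mg/L × 2.718 L = 20.47 mg
xylose: 13.5 g/L × 2.718 L = 36.69 g
sodium molybdate dihydrate: 19.7 mg/L × 2.718 L = 53.54 mg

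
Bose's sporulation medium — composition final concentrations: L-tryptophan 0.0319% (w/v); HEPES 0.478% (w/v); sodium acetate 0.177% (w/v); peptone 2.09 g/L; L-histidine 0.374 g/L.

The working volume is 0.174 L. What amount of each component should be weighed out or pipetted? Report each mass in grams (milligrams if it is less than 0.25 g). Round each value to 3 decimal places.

Scale factor relative to 1 L: 0.174.
L-tryptophan: 0.0319 g per 100 mL × 174 mL ÷ 100 = 0.055506 g = 55.506 mg
HEPES: 0.478% w/v = 4.78 g/L → 4.78 × 0.174 L = 0.832 g
sodium acetate: 0.177 g per 100 mL × 174 mL ÷ 100 = 0.308 g
peptone: 2.09 g/L × 0.174 L = 0.364 g
L-histidine: 0.374 g/L × 0.174 L = 0.065076 g = 65.076 mg

L-tryptophan 55.506 mg; HEPES 0.832 g; sodium acetate 0.308 g; peptone 0.364 g; L-histidine 65.076 mg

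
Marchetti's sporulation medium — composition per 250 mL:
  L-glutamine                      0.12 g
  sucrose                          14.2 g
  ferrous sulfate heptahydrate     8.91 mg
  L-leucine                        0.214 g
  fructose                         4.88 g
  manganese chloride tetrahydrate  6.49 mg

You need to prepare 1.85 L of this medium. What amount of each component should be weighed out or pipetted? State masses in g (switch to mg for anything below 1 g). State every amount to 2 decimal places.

Ratio of target to recipe volume: 1850 / 250 = 7.4.
L-glutamine: 0.12 g × (1850 mL / 250 mL) = 0.888 g = 888.00 mg
sucrose: 14.2 g × (1850 mL / 250 mL) = 105.08 g
ferrous sulfate heptahydrate: 8.91 mg × (1850 mL / 250 mL) = 65.93 mg
L-leucine: 0.214 g × (1850 mL / 250 mL) = 1.58 g
fructose: 4.88 g × (1850 mL / 250 mL) = 36.11 g
manganese chloride tetrahydrate: 6.49 mg × (1850 mL / 250 mL) = 48.03 mg

L-glutamine 888.00 mg; sucrose 105.08 g; ferrous sulfate heptahydrate 65.93 mg; L-leucine 1.58 g; fructose 36.11 g; manganese chloride tetrahydrate 48.03 mg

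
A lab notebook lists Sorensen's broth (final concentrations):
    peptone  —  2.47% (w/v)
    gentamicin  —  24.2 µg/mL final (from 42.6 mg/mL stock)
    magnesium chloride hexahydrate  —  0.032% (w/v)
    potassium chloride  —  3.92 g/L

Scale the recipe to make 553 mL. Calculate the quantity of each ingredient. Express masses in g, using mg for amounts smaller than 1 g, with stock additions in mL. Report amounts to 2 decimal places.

Target volume = 553 mL = 0.553 L.
peptone: 2.47% w/v = 24.7 g/L → 24.7 × 0.553 L = 13.66 g
gentamicin: V = C2·V2/C1 = 24.2 µg/mL × 553 mL ÷ 42600 µg/mL = 0.31 mL
magnesium chloride hexahydrate: 0.032% w/v = 0.32 g/L → 0.32 × 0.553 L = 0.17696 g = 176.96 mg
potassium chloride: 3.92 g/L × 0.553 L = 2.17 g

peptone 13.66 g; gentamicin 0.31 mL; magnesium chloride hexahydrate 176.96 mg; potassium chloride 2.17 g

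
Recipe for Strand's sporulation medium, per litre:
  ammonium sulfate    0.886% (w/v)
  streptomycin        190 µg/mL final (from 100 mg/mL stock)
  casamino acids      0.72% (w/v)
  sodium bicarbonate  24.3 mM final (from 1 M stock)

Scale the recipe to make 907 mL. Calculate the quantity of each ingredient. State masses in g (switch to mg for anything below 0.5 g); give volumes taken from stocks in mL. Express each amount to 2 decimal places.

Working volume: 907 mL = 0.907 L.
ammonium sulfate: 0.886 g per 100 mL × 907 mL ÷ 100 = 8.04 g
streptomycin: C1V1 = C2V2 → 190 µg/mL × 907 mL ÷ 100000 µg/mL = 1.72 mL
casamino acids: 0.72% w/v = 7.2 g/L → 7.2 × 0.907 L = 6.53 g
sodium bicarbonate: C1V1 = C2V2 → 24.3 mM × 907 mL ÷ 1000 mM = 22.04 mL

ammonium sulfate 8.04 g; streptomycin 1.72 mL; casamino acids 6.53 g; sodium bicarbonate 22.04 mL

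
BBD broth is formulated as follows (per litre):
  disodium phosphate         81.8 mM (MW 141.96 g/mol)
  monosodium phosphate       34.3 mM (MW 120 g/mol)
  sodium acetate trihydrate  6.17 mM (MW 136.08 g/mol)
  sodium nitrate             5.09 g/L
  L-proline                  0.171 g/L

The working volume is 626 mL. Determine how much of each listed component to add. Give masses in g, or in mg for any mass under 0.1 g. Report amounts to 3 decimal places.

disodium phosphate 7.269 g; monosodium phosphate 2.577 g; sodium acetate trihydrate 0.526 g; sodium nitrate 3.186 g; L-proline 0.107 g

Target volume = 626 mL = 0.626 L.
disodium phosphate: 81.8 mmol/L × 141.96 g/mol × 0.626 L ÷ 1000 = 7.269 g
monosodium phosphate: 34.3 mmol/L × 120 g/mol × 0.626 L ÷ 1000 = 2.577 g
sodium acetate trihydrate: 6.17 mmol/L × 136.08 g/mol × 0.626 L ÷ 1000 = 0.526 g
sodium nitrate: 5.09 g/L × 0.626 L = 3.186 g
L-proline: 0.171 g/L × 0.626 L = 0.107 g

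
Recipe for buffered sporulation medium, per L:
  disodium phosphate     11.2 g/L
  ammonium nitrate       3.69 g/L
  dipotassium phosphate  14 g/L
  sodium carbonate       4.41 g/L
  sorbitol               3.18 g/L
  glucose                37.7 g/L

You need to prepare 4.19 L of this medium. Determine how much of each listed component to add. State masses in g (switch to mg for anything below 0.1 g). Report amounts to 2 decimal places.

Scale factor relative to 1 L: 4.19.
disodium phosphate: 11.2 g/L × 4.19 L = 46.93 g
ammonium nitrate: 3.69 g/L × 4.19 L = 15.46 g
dipotassium phosphate: 14 g/L × 4.19 L = 58.66 g
sodium carbonate: 4.41 g/L × 4.19 L = 18.48 g
sorbitol: 3.18 g/L × 4.19 L = 13.32 g
glucose: 37.7 g/L × 4.19 L = 157.96 g

disodium phosphate 46.93 g; ammonium nitrate 15.46 g; dipotassium phosphate 58.66 g; sodium carbonate 18.48 g; sorbitol 13.32 g; glucose 157.96 g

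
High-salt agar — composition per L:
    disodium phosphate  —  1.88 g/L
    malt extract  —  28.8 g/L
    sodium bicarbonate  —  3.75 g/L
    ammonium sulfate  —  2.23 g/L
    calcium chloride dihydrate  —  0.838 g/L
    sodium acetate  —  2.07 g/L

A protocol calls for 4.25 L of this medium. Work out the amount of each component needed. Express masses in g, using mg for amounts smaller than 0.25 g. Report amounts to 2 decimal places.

Scale factor relative to 1 L: 4.25.
disodium phosphate: 1.88 g/L × 4.25 L = 7.99 g
malt extract: 28.8 g/L × 4.25 L = 122.40 g
sodium bicarbonate: 3.75 g/L × 4.25 L = 15.94 g
ammonium sulfate: 2.23 g/L × 4.25 L = 9.48 g
calcium chloride dihydrate: 0.838 g/L × 4.25 L = 3.56 g
sodium acetate: 2.07 g/L × 4.25 L = 8.80 g

disodium phosphate 7.99 g; malt extract 122.40 g; sodium bicarbonate 15.94 g; ammonium sulfate 9.48 g; calcium chloride dihydrate 3.56 g; sodium acetate 8.80 g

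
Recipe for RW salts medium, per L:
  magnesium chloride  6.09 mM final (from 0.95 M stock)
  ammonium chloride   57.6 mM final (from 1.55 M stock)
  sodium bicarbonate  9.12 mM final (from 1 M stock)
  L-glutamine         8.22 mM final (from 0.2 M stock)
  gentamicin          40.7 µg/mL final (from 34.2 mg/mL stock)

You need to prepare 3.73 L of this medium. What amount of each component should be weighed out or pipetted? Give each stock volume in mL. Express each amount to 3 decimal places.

Working volume: 3.73 L.
magnesium chloride: dilute stock: 6.09 mM × 3730 mL ÷ 950 mM = 23.911 mL
ammonium chloride: dilute stock: 57.6 mM × 3730 mL ÷ 1550 mM = 138.612 mL
sodium bicarbonate: C1V1 = C2V2 → 9.12 mM × 3730 mL ÷ 1000 mM = 34.018 mL
L-glutamine: V = C2·V2/C1 = 8.22 mM × 3730 mL ÷ 200 mM = 153.303 mL
gentamicin: dilute stock: 40.7 µg/mL × 3730 mL ÷ 34200 µg/mL = 4.439 mL

magnesium chloride 23.911 mL; ammonium chloride 138.612 mL; sodium bicarbonate 34.018 mL; L-glutamine 153.303 mL; gentamicin 4.439 mL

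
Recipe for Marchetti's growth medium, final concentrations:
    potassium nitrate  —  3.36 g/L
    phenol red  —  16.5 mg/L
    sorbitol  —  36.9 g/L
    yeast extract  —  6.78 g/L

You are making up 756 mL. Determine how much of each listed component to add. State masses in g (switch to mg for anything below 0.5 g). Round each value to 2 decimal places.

potassium nitrate 2.54 g; phenol red 12.47 mg; sorbitol 27.90 g; yeast extract 5.13 g

Target volume = 756 mL = 0.756 L.
potassium nitrate: 3.36 g/L × 0.756 L = 2.54 g
phenol red: 16.5 mg/L × 0.756 L = 12.47 mg
sorbitol: 36.9 g/L × 0.756 L = 27.90 g
yeast extract: 6.78 g/L × 0.756 L = 5.13 g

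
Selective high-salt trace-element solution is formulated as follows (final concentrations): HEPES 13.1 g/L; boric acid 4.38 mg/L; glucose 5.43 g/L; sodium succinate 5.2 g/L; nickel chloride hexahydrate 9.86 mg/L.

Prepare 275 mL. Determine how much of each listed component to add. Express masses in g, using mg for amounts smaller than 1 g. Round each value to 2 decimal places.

Working volume: 275 mL = 0.275 L.
HEPES: 13.1 g/L × 0.275 L = 3.60 g
boric acid: 4.38 mg/L × 0.275 L = 1.20 mg
glucose: 5.43 g/L × 0.275 L = 1.49 g
sodium succinate: 5.2 g/L × 0.275 L = 1.43 g
nickel chloride hexahydrate: 9.86 mg/L × 0.275 L = 2.71 mg

HEPES 3.60 g; boric acid 1.20 mg; glucose 1.49 g; sodium succinate 1.43 g; nickel chloride hexahydrate 2.71 mg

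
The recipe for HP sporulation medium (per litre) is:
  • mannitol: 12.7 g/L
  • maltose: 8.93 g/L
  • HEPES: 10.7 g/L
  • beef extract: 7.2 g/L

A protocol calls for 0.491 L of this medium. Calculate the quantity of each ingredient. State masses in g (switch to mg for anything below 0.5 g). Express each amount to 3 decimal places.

Scale factor relative to 1 L: 0.491.
mannitol: 12.7 g/L × 0.491 L = 6.236 g
maltose: 8.93 g/L × 0.491 L = 4.385 g
HEPES: 10.7 g/L × 0.491 L = 5.254 g
beef extract: 7.2 g/L × 0.491 L = 3.535 g

mannitol 6.236 g; maltose 4.385 g; HEPES 5.254 g; beef extract 3.535 g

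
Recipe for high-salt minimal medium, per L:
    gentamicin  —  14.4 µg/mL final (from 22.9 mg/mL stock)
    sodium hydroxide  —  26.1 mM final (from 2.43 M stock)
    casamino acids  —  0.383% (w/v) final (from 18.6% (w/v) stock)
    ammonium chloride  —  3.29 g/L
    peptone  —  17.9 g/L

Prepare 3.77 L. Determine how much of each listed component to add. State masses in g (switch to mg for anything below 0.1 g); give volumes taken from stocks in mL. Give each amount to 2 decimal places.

Working volume: 3.77 L.
gentamicin: V = C2·V2/C1 = 14.4 µg/mL × 3770 mL ÷ 22900 µg/mL = 2.37 mL
sodium hydroxide: V = C2·V2/C1 = 26.1 mM × 3770 mL ÷ 2430 mM = 40.49 mL
casamino acids: dilute stock: 0.383% ÷ 18.6% × 3770 mL = 77.63 mL
ammonium chloride: 3.29 g/L × 3.77 L = 12.40 g
peptone: 17.9 g/L × 3.77 L = 67.48 g

gentamicin 2.37 mL; sodium hydroxide 40.49 mL; casamino acids 77.63 mL; ammonium chloride 12.40 g; peptone 67.48 g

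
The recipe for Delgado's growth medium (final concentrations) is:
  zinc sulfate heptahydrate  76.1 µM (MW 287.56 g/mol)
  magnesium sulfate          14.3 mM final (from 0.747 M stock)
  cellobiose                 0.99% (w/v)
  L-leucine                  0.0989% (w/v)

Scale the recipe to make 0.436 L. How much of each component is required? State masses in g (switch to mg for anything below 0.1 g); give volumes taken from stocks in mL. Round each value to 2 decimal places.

Working volume: 0.436 L.
zinc sulfate heptahydrate: 76.1 µmol/L × 287.56 g/mol × 0.436 L ÷ 1000 = 9.54 mg
magnesium sulfate: dilute stock: 14.3 mM × 436 mL ÷ 747 mM = 8.35 mL
cellobiose: 0.99 g per 100 mL × 436 mL ÷ 100 = 4.32 g
L-leucine: 0.0989 g per 100 mL × 436 mL ÷ 100 = 0.43 g

zinc sulfate heptahydrate 9.54 mg; magnesium sulfate 8.35 mL; cellobiose 4.32 g; L-leucine 0.43 g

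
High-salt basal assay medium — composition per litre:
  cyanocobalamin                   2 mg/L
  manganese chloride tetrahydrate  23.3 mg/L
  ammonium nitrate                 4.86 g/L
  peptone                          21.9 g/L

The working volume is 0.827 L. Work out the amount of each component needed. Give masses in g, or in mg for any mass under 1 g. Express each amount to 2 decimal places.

cyanocobalamin 1.65 mg; manganese chloride tetrahydrate 19.27 mg; ammonium nitrate 4.02 g; peptone 18.11 g

Scale factor relative to 1 L: 0.827.
cyanocobalamin: 2 mg/L × 0.827 L = 1.65 mg
manganese chloride tetrahydrate: 23.3 mg/L × 0.827 L = 19.27 mg
ammonium nitrate: 4.86 g/L × 0.827 L = 4.02 g
peptone: 21.9 g/L × 0.827 L = 18.11 g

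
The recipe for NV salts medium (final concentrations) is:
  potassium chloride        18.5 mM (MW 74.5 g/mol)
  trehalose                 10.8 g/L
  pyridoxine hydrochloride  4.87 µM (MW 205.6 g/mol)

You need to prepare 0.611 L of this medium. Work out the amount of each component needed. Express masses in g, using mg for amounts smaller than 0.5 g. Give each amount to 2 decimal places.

potassium chloride 0.84 g; trehalose 6.60 g; pyridoxine hydrochloride 0.61 mg

Scale factor relative to 1 L: 0.611.
potassium chloride: 18.5 mmol/L × 74.5 g/mol × 0.611 L ÷ 1000 = 0.84 g
trehalose: 10.8 g/L × 0.611 L = 6.60 g
pyridoxine hydrochloride: 4.87 µmol/L × 205.6 g/mol × 0.611 L ÷ 1000 = 0.61 mg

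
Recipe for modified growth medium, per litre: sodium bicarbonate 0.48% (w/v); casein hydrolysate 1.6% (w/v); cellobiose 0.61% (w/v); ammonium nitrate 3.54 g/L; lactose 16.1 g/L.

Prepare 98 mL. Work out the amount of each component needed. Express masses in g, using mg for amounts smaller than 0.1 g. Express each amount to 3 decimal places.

sodium bicarbonate 0.470 g; casein hydrolysate 1.568 g; cellobiose 0.598 g; ammonium nitrate 0.347 g; lactose 1.578 g

Working volume: 98 mL = 0.098 L.
sodium bicarbonate: 0.48% w/v = 4.8 g/L → 4.8 × 0.098 L = 0.470 g
casein hydrolysate: 1.6 g per 100 mL × 98 mL ÷ 100 = 1.568 g
cellobiose: 0.61 g per 100 mL × 98 mL ÷ 100 = 0.598 g
ammonium nitrate: 3.54 g/L × 0.098 L = 0.347 g
lactose: 16.1 g/L × 0.098 L = 1.578 g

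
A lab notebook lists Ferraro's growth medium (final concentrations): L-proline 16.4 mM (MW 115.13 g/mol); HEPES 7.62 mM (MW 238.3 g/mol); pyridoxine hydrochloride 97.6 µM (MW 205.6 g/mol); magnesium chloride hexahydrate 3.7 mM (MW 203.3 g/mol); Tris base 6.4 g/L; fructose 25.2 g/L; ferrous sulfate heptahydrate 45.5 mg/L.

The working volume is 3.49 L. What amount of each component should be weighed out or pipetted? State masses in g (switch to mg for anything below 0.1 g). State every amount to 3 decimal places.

Working volume: 3.49 L.
L-proline: 16.4 mmol/L × 115.13 g/mol × 3.49 L ÷ 1000 = 6.590 g
HEPES: 7.62 mmol/L × 238.3 g/mol × 3.49 L ÷ 1000 = 6.337 g
pyridoxine hydrochloride: 97.6 µmol/L × 205.6 g/mol × 3.49 L ÷ 1000 = 70.032 mg
magnesium chloride hexahydrate: 3.7 mmol/L × 203.3 g/mol × 3.49 L ÷ 1000 = 2.625 g
Tris base: 6.4 g/L × 3.49 L = 22.336 g
fructose: 25.2 g/L × 3.49 L = 87.948 g
ferrous sulfate heptahydrate: 45.5 mg/L × 3.49 L = 158.795 mg = 0.159 g

L-proline 6.590 g; HEPES 6.337 g; pyridoxine hydrochloride 70.032 mg; magnesium chloride hexahydrate 2.625 g; Tris base 22.336 g; fructose 87.948 g; ferrous sulfate heptahydrate 0.159 g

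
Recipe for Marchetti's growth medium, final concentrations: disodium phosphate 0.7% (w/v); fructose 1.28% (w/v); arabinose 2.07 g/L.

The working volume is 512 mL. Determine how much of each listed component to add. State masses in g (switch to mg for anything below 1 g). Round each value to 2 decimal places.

Working volume: 512 mL = 0.512 L.
disodium phosphate: 0.7% w/v = 7 g/L → 7 × 0.512 L = 3.58 g
fructose: 1.28 g per 100 mL × 512 mL ÷ 100 = 6.55 g
arabinose: 2.07 g/L × 0.512 L = 1.06 g

disodium phosphate 3.58 g; fructose 6.55 g; arabinose 1.06 g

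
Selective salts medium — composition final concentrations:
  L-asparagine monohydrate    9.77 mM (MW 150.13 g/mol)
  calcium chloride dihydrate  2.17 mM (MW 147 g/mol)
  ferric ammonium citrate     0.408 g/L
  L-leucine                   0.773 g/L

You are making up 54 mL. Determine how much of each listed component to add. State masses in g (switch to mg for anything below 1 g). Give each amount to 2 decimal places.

L-asparagine monohydrate 79.21 mg; calcium chloride dihydrate 17.23 mg; ferric ammonium citrate 22.03 mg; L-leucine 41.74 mg

Working volume: 54 mL = 0.054 L.
L-asparagine monohydrate: 9.77 mmol/L × 150.13 mg/mmol × 0.054 L = 79.21 mg
calcium chloride dihydrate: 2.17 mmol/L × 147 mg/mmol × 0.054 L = 17.23 mg
ferric ammonium citrate: 0.408 g/L × 0.054 L = 0.022032 g = 22.03 mg
L-leucine: 0.773 g/L × 0.054 L = 0.041742 g = 41.74 mg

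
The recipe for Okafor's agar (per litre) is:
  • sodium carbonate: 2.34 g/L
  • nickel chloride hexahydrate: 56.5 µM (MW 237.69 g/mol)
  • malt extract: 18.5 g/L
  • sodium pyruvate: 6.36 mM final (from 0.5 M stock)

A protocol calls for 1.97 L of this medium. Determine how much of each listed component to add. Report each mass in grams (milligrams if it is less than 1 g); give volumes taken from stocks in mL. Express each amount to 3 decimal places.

Working volume: 1.97 L.
sodium carbonate: 2.34 g/L × 1.97 L = 4.610 g
nickel chloride hexahydrate: 56.5 µmol/L × 237.69 g/mol × 1.97 L ÷ 1000 = 26.456 mg
malt extract: 18.5 g/L × 1.97 L = 36.445 g
sodium pyruvate: dilute stock: 6.36 mM × 1970 mL ÷ 500 mM = 25.058 mL

sodium carbonate 4.610 g; nickel chloride hexahydrate 26.456 mg; malt extract 36.445 g; sodium pyruvate 25.058 mL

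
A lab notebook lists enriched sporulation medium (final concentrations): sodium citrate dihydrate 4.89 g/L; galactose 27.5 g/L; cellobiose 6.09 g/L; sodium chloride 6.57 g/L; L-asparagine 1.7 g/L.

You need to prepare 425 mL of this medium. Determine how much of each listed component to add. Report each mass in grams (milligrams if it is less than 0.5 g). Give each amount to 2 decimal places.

sodium citrate dihydrate 2.08 g; galactose 11.69 g; cellobiose 2.59 g; sodium chloride 2.79 g; L-asparagine 0.72 g

Target volume = 425 mL = 0.425 L.
sodium citrate dihydrate: 4.89 g/L × 0.425 L = 2.08 g
galactose: 27.5 g/L × 0.425 L = 11.69 g
cellobiose: 6.09 g/L × 0.425 L = 2.59 g
sodium chloride: 6.57 g/L × 0.425 L = 2.79 g
L-asparagine: 1.7 g/L × 0.425 L = 0.72 g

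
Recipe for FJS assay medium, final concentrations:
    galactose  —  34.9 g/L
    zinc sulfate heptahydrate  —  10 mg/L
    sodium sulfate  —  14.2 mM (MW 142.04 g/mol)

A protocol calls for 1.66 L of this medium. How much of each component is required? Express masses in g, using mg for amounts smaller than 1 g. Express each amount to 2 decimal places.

Scale factor relative to 1 L: 1.66.
galactose: 34.9 g/L × 1.66 L = 57.93 g
zinc sulfate heptahydrate: 10 mg/L × 1.66 L = 16.60 mg
sodium sulfate: 14.2 mmol/L × 142.04 g/mol × 1.66 L ÷ 1000 = 3.35 g

galactose 57.93 g; zinc sulfate heptahydrate 16.60 mg; sodium sulfate 3.35 g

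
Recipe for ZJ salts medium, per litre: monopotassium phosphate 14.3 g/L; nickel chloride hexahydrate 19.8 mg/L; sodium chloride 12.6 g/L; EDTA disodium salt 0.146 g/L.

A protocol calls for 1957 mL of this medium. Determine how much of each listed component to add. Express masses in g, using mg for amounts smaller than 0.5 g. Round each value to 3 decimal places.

monopotassium phosphate 27.985 g; nickel chloride hexahydrate 38.749 mg; sodium chloride 24.658 g; EDTA disodium salt 285.722 mg

Scale factor relative to 1 L: 1.957.
monopotassium phosphate: 14.3 g/L × 1.957 L = 27.985 g
nickel chloride hexahydrate: 19.8 mg/L × 1.957 L = 38.749 mg
sodium chloride: 12.6 g/L × 1.957 L = 24.658 g
EDTA disodium salt: 0.146 g/L × 1.957 L = 0.285722 g = 285.722 mg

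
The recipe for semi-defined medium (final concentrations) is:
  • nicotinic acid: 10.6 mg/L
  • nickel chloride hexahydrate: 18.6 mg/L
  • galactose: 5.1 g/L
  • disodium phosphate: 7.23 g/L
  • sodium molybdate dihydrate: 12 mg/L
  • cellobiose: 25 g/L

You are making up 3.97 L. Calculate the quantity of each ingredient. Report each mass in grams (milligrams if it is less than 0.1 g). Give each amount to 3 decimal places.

nicotinic acid 42.082 mg; nickel chloride hexahydrate 73.842 mg; galactose 20.247 g; disodium phosphate 28.703 g; sodium molybdate dihydrate 47.640 mg; cellobiose 99.250 g

Working volume: 3.97 L.
nicotinic acid: 10.6 mg/L × 3.97 L = 42.082 mg
nickel chloride hexahydrate: 18.6 mg/L × 3.97 L = 73.842 mg
galactose: 5.1 g/L × 3.97 L = 20.247 g
disodium phosphate: 7.23 g/L × 3.97 L = 28.703 g
sodium molybdate dihydrate: 12 mg/L × 3.97 L = 47.640 mg
cellobiose: 25 g/L × 3.97 L = 99.250 g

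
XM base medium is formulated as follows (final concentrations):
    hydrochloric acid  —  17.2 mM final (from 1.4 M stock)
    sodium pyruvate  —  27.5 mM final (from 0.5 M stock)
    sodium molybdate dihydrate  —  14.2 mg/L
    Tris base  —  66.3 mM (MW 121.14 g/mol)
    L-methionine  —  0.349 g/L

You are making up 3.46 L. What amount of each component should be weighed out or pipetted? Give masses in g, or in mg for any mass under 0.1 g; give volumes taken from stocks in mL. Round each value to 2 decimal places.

hydrochloric acid 42.51 mL; sodium pyruvate 190.30 mL; sodium molybdate dihydrate 49.13 mg; Tris base 27.79 g; L-methionine 1.21 g

Working volume: 3.46 L.
hydrochloric acid: C1V1 = C2V2 → 17.2 mM × 3460 mL ÷ 1400 mM = 42.51 mL
sodium pyruvate: C1V1 = C2V2 → 27.5 mM × 3460 mL ÷ 500 mM = 190.30 mL
sodium molybdate dihydrate: 14.2 mg/L × 3.46 L = 49.13 mg
Tris base: 66.3 mmol/L × 121.14 g/mol × 3.46 L ÷ 1000 = 27.79 g
L-methionine: 0.349 g/L × 3.46 L = 1.21 g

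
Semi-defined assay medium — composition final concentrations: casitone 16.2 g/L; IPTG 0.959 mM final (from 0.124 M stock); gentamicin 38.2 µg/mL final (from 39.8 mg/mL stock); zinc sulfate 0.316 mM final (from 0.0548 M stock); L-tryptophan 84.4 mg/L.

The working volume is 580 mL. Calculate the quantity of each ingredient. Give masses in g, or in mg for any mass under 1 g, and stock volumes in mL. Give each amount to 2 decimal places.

casitone 9.40 g; IPTG 4.49 mL; gentamicin 0.56 mL; zinc sulfate 3.34 mL; L-tryptophan 48.95 mg

Scale factor relative to 1 L: 0.58.
casitone: 16.2 g/L × 0.58 L = 9.40 g
IPTG: dilute stock: 0.959 mM × 580 mL ÷ 124 mM = 4.49 mL
gentamicin: C1V1 = C2V2 → 38.2 µg/mL × 580 mL ÷ 39800 µg/mL = 0.56 mL
zinc sulfate: V = C2·V2/C1 = 0.316 mM × 580 mL ÷ 54.8 mM = 3.34 mL
L-tryptophan: 84.4 mg/L × 0.58 L = 48.95 mg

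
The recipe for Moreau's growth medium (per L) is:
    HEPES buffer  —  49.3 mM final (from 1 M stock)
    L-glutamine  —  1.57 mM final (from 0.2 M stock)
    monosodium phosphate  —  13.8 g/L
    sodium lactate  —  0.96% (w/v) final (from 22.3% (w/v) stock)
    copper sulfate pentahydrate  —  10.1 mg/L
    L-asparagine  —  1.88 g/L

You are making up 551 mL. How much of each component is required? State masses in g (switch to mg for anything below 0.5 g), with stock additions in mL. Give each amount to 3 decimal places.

HEPES buffer 27.164 mL; L-glutamine 4.325 mL; monosodium phosphate 7.604 g; sodium lactate 23.720 mL; copper sulfate pentahydrate 5.565 mg; L-asparagine 1.036 g

Scale factor relative to 1 L: 0.551.
HEPES buffer: V = C2·V2/C1 = 49.3 mM × 551 mL ÷ 1000 mM = 27.164 mL
L-glutamine: V = C2·V2/C1 = 1.57 mM × 551 mL ÷ 200 mM = 4.325 mL
monosodium phosphate: 13.8 g/L × 0.551 L = 7.604 g
sodium lactate: dilute stock: 0.96% ÷ 22.3% × 551 mL = 23.720 mL
copper sulfate pentahydrate: 10.1 mg/L × 0.551 L = 5.565 mg
L-asparagine: 1.88 g/L × 0.551 L = 1.036 g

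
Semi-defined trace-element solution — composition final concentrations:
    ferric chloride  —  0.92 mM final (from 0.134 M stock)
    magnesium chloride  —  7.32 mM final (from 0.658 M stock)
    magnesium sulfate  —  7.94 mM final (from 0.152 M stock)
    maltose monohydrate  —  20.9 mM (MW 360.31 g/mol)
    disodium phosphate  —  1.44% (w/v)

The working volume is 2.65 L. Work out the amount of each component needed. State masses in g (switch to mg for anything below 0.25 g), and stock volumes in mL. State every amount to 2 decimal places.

ferric chloride 18.19 mL; magnesium chloride 29.48 mL; magnesium sulfate 138.43 mL; maltose monohydrate 19.96 g; disodium phosphate 38.16 g

Working volume: 2.65 L.
ferric chloride: dilute stock: 0.92 mM × 2650 mL ÷ 134 mM = 18.19 mL
magnesium chloride: dilute stock: 7.32 mM × 2650 mL ÷ 658 mM = 29.48 mL
magnesium sulfate: dilute stock: 7.94 mM × 2650 mL ÷ 152 mM = 138.43 mL
maltose monohydrate: 20.9 mmol/L × 360.31 g/mol × 2.65 L ÷ 1000 = 19.96 g
disodium phosphate: 1.44% w/v = 14.4 g/L → 14.4 × 2.65 L = 38.16 g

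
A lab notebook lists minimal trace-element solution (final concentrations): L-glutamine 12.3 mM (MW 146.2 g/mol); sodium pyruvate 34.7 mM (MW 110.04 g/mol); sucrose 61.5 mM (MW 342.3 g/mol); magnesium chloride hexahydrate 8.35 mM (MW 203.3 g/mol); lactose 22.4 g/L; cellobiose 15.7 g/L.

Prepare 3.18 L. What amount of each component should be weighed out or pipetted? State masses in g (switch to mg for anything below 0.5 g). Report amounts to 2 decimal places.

L-glutamine 5.72 g; sodium pyruvate 12.14 g; sucrose 66.94 g; magnesium chloride hexahydrate 5.40 g; lactose 71.23 g; cellobiose 49.93 g

Working volume: 3.18 L.
L-glutamine: 12.3 mmol/L × 146.2 g/mol × 3.18 L ÷ 1000 = 5.72 g
sodium pyruvate: 34.7 mmol/L × 110.04 g/mol × 3.18 L ÷ 1000 = 12.14 g
sucrose: 61.5 mmol/L × 342.3 g/mol × 3.18 L ÷ 1000 = 66.94 g
magnesium chloride hexahydrate: 8.35 mmol/L × 203.3 g/mol × 3.18 L ÷ 1000 = 5.40 g
lactose: 22.4 g/L × 3.18 L = 71.23 g
cellobiose: 15.7 g/L × 3.18 L = 49.93 g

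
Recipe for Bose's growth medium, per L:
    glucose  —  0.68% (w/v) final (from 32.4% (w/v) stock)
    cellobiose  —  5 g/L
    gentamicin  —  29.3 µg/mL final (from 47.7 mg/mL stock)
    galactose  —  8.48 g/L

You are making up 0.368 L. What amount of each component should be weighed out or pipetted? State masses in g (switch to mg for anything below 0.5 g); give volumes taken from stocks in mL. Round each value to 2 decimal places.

Working volume: 0.368 L.
glucose: C1V1 = C2V2 → 0.68% ÷ 32.4% × 368 mL = 7.72 mL
cellobiose: 5 g/L × 0.368 L = 1.84 g
gentamicin: V = C2·V2/C1 = 29.3 µg/mL × 368 mL ÷ 47700 µg/mL = 0.23 mL
galactose: 8.48 g/L × 0.368 L = 3.12 g

glucose 7.72 mL; cellobiose 1.84 g; gentamicin 0.23 mL; galactose 3.12 g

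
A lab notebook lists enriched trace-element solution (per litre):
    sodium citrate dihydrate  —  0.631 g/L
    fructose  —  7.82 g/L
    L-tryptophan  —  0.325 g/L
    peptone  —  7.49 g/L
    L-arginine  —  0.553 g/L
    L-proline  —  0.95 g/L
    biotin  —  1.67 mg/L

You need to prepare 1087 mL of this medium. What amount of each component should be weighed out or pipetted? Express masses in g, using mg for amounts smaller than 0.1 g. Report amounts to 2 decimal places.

Scale factor relative to 1 L: 1.087.
sodium citrate dihydrate: 0.631 g/L × 1.087 L = 0.69 g
fructose: 7.82 g/L × 1.087 L = 8.50 g
L-tryptophan: 0.325 g/L × 1.087 L = 0.35 g
peptone: 7.49 g/L × 1.087 L = 8.14 g
L-arginine: 0.553 g/L × 1.087 L = 0.60 g
L-proline: 0.95 g/L × 1.087 L = 1.03 g
biotin: 1.67 mg/L × 1.087 L = 1.82 mg

sodium citrate dihydrate 0.69 g; fructose 8.50 g; L-tryptophan 0.35 g; peptone 8.14 g; L-arginine 0.60 g; L-proline 1.03 g; biotin 1.82 mg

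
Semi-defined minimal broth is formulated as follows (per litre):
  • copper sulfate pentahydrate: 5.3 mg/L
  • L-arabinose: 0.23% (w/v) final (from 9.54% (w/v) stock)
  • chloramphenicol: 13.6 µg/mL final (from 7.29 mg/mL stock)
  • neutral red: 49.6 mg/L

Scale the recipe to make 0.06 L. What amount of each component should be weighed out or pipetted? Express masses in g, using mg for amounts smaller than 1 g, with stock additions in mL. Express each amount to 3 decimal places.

Working volume: 0.06 L.
copper sulfate pentahydrate: 5.3 mg/L × 0.06 L = 0.318 mg
L-arabinose: V = C2·V2/C1 = 0.23% ÷ 9.54% × 60 mL = 1.447 mL
chloramphenicol: dilute stock: 13.6 µg/mL × 60 mL ÷ 7290 µg/mL = 0.112 mL
neutral red: 49.6 mg/L × 0.06 L = 2.976 mg

copper sulfate pentahydrate 0.318 mg; L-arabinose 1.447 mL; chloramphenicol 0.112 mL; neutral red 2.976 mg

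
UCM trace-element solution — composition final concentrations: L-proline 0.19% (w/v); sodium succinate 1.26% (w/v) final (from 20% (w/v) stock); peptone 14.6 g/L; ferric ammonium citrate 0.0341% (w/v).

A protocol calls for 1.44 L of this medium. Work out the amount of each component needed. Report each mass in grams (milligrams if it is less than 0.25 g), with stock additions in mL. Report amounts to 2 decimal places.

L-proline 2.74 g; sodium succinate 90.72 mL; peptone 21.02 g; ferric ammonium citrate 0.49 g

Scale factor relative to 1 L: 1.44.
L-proline: 0.19% w/v = 1.9 g/L → 1.9 × 1.44 L = 2.74 g
sodium succinate: C1V1 = C2V2 → 1.26% ÷ 20% × 1440 mL = 90.72 mL
peptone: 14.6 g/L × 1.44 L = 21.02 g
ferric ammonium citrate: 0.0341 g per 100 mL × 1440 mL ÷ 100 = 0.49 g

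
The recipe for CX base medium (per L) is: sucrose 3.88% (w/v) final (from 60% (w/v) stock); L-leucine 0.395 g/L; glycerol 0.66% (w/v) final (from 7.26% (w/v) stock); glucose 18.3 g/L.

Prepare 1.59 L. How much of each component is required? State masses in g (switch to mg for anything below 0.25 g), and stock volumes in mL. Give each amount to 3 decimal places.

Scale factor relative to 1 L: 1.59.
sucrose: V = C2·V2/C1 = 3.88% ÷ 60% × 1590 mL = 102.820 mL
L-leucine: 0.395 g/L × 1.59 L = 0.628 g
glycerol: V = C2·V2/C1 = 0.66% ÷ 7.26% × 1590 mL = 144.545 mL
glucose: 18.3 g/L × 1.59 L = 29.097 g

sucrose 102.820 mL; L-leucine 0.628 g; glycerol 144.545 mL; glucose 29.097 g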